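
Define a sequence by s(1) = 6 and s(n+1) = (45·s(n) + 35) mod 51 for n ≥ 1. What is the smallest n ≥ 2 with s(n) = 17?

12

Listing terms: s(1) = 6; s(2) = 50; s(3) = 41; s(4) = 44; s(5) = 26; s(6) = 32; s(7) = 47; s(8) = 8; s(9) = 38; s(10) = 11; s(11) = 20; s(12) = 17; s(13) = 35; s(14) = 29; s(15) = 14; s(16) = 2; s(17) = 23; s(18) = 50.
Since s(18) = s(2) = 50, the sequence is eventually periodic: after a pre-period of length 1 it cycles with period 16.
The value 17 first appears (with n ≥ 2) at s(12).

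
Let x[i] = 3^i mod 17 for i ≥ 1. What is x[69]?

5

Listing terms: x[1] = 3, x[2] = 9, x[3] = 10, x[4] = 13, x[5] = 5, x[6] = 15, x[7] = 11, x[8] = 16, x[9] = 14, x[10] = 8, x[11] = 7, x[12] = 4, x[13] = 12, x[14] = 2, x[15] = 6, x[16] = 1, x[17] = 3.
Since x[17] = x[1] = 3, the sequence is periodic with period 16.
So x[69] = x[1 + ((69-1) mod 16)] = x[5] = 5.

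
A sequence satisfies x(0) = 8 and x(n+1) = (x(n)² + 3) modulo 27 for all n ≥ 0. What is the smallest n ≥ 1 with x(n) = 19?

x(0) = 8, x(1) = 13, x(2) = 10, x(3) = 22, x(4) = 1, x(5) = 4, x(6) = 19, x(7) = 13.
Since x(7) = x(1) = 13, the sequence is eventually periodic: after a pre-period of length 1 it cycles with period 6.
The value 19 first appears (with n ≥ 1) at x(6).

6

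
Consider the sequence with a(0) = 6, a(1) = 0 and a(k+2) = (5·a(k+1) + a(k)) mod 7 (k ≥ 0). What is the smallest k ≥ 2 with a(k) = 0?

7

a(0) = 6,  a(1) = 0,  a(2) = 6,  a(3) = 2,  a(4) = 2,  a(5) = 5,  a(6) = 6,  a(7) = 0.
Since (a(6), a(7)) = (a(0), a(1)) = (6, 0) (two consecutive terms determine the rest), the sequence is periodic with period 6.
The value 0 next appears (with k ≥ 2) at a(7).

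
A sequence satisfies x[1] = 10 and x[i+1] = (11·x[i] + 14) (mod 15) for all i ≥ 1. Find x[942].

We have x[1] = 10, x[2] = 4, x[3] = 13, x[4] = 7, x[5] = 1, x[6] = 10.
Since x[6] = x[1] = 10, the sequence is periodic with period 5.
So x[942] = x[1 + ((942-1) mod 5)] = x[2] = 4.

4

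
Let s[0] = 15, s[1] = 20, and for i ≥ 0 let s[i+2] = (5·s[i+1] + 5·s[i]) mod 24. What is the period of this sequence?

12

We have s[0] = 15, s[1] = 20, s[2] = 7, s[3] = 15, s[4] = 14, s[5] = 1, s[6] = 3, s[7] = 20, s[8] = 19, s[9] = 3, s[10] = 14, s[11] = 13, s[12] = 15, s[13] = 20.
The sequence repeats with period 12.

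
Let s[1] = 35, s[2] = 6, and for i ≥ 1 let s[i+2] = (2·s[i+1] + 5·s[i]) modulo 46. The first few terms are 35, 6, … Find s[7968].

36

Listing terms: s[1] = 35,  s[2] = 6,  s[3] = 3,  s[4] = 36,  s[5] = 41,  s[6] = 32,  s[7] = 39,  s[8] = 8,  s[9] = 27,  s[10] = 2,  s[11] = 1,  s[12] = 12,  s[13] = 29,  s[14] = 26,  s[15] = 13,  s[16] = 18,  s[17] = 9,  s[18] = 16,  s[19] = 31,  s[20] = 4,  s[21] = 25,  s[22] = 24,  s[23] = 35,  s[24] = 6.
The sequence repeats with period 22.
So s[7968] = s[1 + ((7968-1) mod 22)] = s[4] = 36.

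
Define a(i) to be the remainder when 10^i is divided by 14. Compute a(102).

Computing terms: a(1) = 10, a(2) = 2, a(3) = 6, a(4) = 4, a(5) = 12, a(6) = 8, a(7) = 10.
The sequence repeats with period 6.
(102 - 1) mod 6 = 5, so a(102) = a(6) = 8.

8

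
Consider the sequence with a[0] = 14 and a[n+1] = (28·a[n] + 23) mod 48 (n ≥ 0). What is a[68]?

27

a[0] = 14, a[1] = 31, a[2] = 27, a[3] = 11, a[4] = 43, a[5] = 27.
Since a[5] = a[2] = 27, the sequence is eventually periodic: after a pre-period of length 2 it cycles with period 3.
For n ≥ 2, a[n] depends only on (n - 2) mod 3. (68 - 2) mod 3 = 0, so a[68] = a[2] = 27.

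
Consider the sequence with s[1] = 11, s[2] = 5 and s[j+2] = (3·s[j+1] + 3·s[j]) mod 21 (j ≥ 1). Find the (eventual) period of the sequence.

Computing terms: s[1] = 11, s[2] = 5, s[3] = 6, s[4] = 12, s[5] = 12, s[6] = 9, s[7] = 0, s[8] = 6, s[9] = 18, s[10] = 9, s[11] = 18, s[12] = 18, s[13] = 3, s[14] = 0, s[15] = 9, s[16] = 6, s[17] = 3, s[18] = 6, s[19] = 6, s[20] = 15, s[21] = 0, s[22] = 3, s[23] = 9, s[24] = 15, s[25] = 9, s[26] = 9, s[27] = 12, s[28] = 0, s[29] = 15, s[30] = 3, s[31] = 12, s[32] = 3, s[33] = 3, s[34] = 18, s[35] = 0, s[36] = 12, s[37] = 15, s[38] = 18, s[39] = 15, s[40] = 15, s[41] = 6, s[42] = 0, s[43] = 18, s[44] = 12, s[45] = 6, s[46] = 12.
Since (s[45], s[46]) = (s[3], s[4]) = (6, 12) (two consecutive terms determine the rest), the sequence is eventually periodic: after a pre-period of length 2 it cycles with period 42.

42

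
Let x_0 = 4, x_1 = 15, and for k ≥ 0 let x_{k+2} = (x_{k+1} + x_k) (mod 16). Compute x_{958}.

9

Listing terms: x_0 = 4, x_1 = 15, x_2 = 3, x_3 = 2, x_4 = 5, x_5 = 7, x_6 = 12, x_7 = 3, x_8 = 15, x_9 = 2, x_{10} = 1, x_{11} = 3, x_{12} = 4, x_{13} = 7, x_{14} = 11, x_{15} = 2, x_{16} = 13, x_{17} = 15, x_{18} = 12, x_{19} = 11, x_{20} = 7, x_{21} = 2, x_{22} = 9, x_{23} = 11, x_{24} = 4, x_{25} = 15.
Since (x_{24}, x_{25}) = (x_0, x_1) = (4, 15) (two consecutive terms determine the rest), the sequence is periodic with period 24.
(958 - 0) mod 24 = 22, so x_{958} = x_{22} = 9.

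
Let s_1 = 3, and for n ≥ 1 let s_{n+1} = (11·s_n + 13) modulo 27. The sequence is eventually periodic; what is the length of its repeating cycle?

Computing terms: s_1 = 3; s_2 = 19; s_3 = 6; s_4 = 25; s_5 = 18; s_6 = 22; s_7 = 12; s_8 = 10; s_9 = 15; s_{10} = 16; s_{11} = 0; s_{12} = 13; s_{13} = 21; s_{14} = 1; s_{15} = 24; s_{16} = 7; s_{17} = 9; s_{18} = 4; s_{19} = 3.
Since s_{19} = s_1 = 3, the sequence is periodic with period 18.

18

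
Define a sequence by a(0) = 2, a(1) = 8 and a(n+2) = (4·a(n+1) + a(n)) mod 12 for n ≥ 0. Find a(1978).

10

Listing terms: a(0) = 2; a(1) = 8; a(2) = 10; a(3) = 0; a(4) = 10; a(5) = 4; a(6) = 2; a(7) = 0; a(8) = 2; a(9) = 8.
The sequence repeats with period 8.
(1978 - 0) mod 8 = 2, so a(1978) = a(2) = 10.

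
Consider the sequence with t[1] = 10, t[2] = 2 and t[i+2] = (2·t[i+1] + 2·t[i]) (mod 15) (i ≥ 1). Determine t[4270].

4

t[1] = 10,  t[2] = 2,  t[3] = 9,  t[4] = 7,  t[5] = 2,  t[6] = 3,  t[7] = 10,  t[8] = 11,  t[9] = 12,  t[10] = 1,  t[11] = 11,  t[12] = 9,  t[13] = 10,  t[14] = 8,  t[15] = 6,  t[16] = 13,  t[17] = 8,  t[18] = 12,  t[19] = 10,  t[20] = 14,  t[21] = 3,  t[22] = 4,  t[23] = 14,  t[24] = 6,  t[25] = 10,  t[26] = 2.
The sequence repeats with period 24.
So t[4270] = t[1 + ((4270-1) mod 24)] = t[22] = 4.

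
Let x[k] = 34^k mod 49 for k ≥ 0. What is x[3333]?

34

Computing terms: x[0] = 1,  x[1] = 34,  x[2] = 29,  x[3] = 6,  x[4] = 8,  x[5] = 27,  x[6] = 36,  x[7] = 48,  x[8] = 15,  x[9] = 20,  x[10] = 43,  x[11] = 41,  x[12] = 22,  x[13] = 13,  x[14] = 1.
The sequence repeats with period 14.
So x[3333] = x[0 + ((3333-0) mod 14)] = x[1] = 34.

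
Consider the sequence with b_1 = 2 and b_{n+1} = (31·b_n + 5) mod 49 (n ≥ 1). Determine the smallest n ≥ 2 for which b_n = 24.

3

Computing terms: b_1 = 2, b_2 = 18, b_3 = 24, b_4 = 14, b_5 = 47, b_6 = 41, b_7 = 2.
The sequence repeats with period 6.
The value 24 first appears (with n ≥ 2) at b_3.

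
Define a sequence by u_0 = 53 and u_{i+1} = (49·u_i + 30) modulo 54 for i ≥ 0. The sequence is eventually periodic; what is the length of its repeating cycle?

u_0 = 53, u_1 = 35, u_2 = 17, u_3 = 53.
The sequence repeats with period 3.

3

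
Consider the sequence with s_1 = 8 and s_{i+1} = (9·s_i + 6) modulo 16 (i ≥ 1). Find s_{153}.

8

Listing terms: s_1 = 8, s_2 = 14, s_3 = 4, s_4 = 10, s_5 = 0, s_6 = 6, s_7 = 12, s_8 = 2, s_9 = 8.
Since s_9 = s_1 = 8, the sequence is periodic with period 8.
So s_{153} = s_{1 + ((153-1) mod 8)} = s_1 = 8.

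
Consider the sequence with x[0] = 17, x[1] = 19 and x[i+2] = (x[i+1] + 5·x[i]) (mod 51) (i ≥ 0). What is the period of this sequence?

Listing terms: x[0] = 17; x[1] = 19; x[2] = 2; x[3] = 46; x[4] = 5; x[5] = 31; x[6] = 5; x[7] = 7; x[8] = 32; x[9] = 16; x[10] = 23; x[11] = 1; x[12] = 14; x[13] = 19; x[14] = 38; x[15] = 31; x[16] = 17; x[17] = 19.
The sequence repeats with period 16.

16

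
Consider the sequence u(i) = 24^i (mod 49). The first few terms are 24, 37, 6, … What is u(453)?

u(1) = 24; u(2) = 37; u(3) = 6; u(4) = 46; u(5) = 26; u(6) = 36; u(7) = 31; u(8) = 9; u(9) = 20; u(10) = 39; u(11) = 5; u(12) = 22; u(13) = 38; u(14) = 30; u(15) = 34; u(16) = 32; u(17) = 33; u(18) = 8; u(19) = 45; u(20) = 2; u(21) = 48; u(22) = 25; u(23) = 12; u(24) = 43; u(25) = 3; u(26) = 23; u(27) = 13; u(28) = 18; u(29) = 40; u(30) = 29; u(31) = 10; u(32) = 44; u(33) = 27; u(34) = 11; u(35) = 19; u(36) = 15; u(37) = 17; u(38) = 16; u(39) = 41; u(40) = 4; u(41) = 47; u(42) = 1; u(43) = 24.
The sequence repeats with period 42.
So u(453) = u(1 + ((453-1) mod 42)) = u(33) = 27.

27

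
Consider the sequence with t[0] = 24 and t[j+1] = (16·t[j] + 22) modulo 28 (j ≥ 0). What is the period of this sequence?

3

Listing terms: t[0] = 24; t[1] = 14; t[2] = 22; t[3] = 10; t[4] = 14.
Since t[4] = t[1] = 14, the sequence is eventually periodic: after a pre-period of length 1 it cycles with period 3.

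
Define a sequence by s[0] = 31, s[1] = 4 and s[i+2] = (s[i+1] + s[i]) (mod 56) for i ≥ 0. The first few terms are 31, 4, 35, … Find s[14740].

Listing terms: s[0] = 31,  s[1] = 4,  s[2] = 35,  s[3] = 39,  s[4] = 18,  s[5] = 1,  s[6] = 19,  s[7] = 20,  s[8] = 39,  s[9] = 3,  s[10] = 42,  s[11] = 45,  s[12] = 31,  s[13] = 20,  s[14] = 51,  s[15] = 15,  s[16] = 10,  s[17] = 25,  s[18] = 35,  s[19] = 4,  s[20] = 39,  s[21] = 43,  s[22] = 26,  s[23] = 13,  s[24] = 39,  s[25] = 52,  s[26] = 35,  s[27] = 31,  s[28] = 10,  s[29] = 41,  s[30] = 51,  s[31] = 36,  s[32] = 31,  s[33] = 11,  s[34] = 42,  s[35] = 53,  s[36] = 39,  s[37] = 36,  s[38] = 19,  s[39] = 55,  s[40] = 18,  s[41] = 17,  s[42] = 35,  s[43] = 52,  s[44] = 31,  s[45] = 27,  s[46] = 2,  s[47] = 29,  s[48] = 31,  s[49] = 4.
Since (s[48], s[49]) = (s[0], s[1]) = (31, 4) (two consecutive terms determine the rest), the sequence is periodic with period 48.
So s[14740] = s[0 + ((14740-0) mod 48)] = s[4] = 18.

18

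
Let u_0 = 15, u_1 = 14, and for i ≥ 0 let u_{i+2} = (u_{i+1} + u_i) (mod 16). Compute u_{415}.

14

Computing terms: u_0 = 15; u_1 = 14; u_2 = 13; u_3 = 11; u_4 = 8; u_5 = 3; u_6 = 11; u_7 = 14; u_8 = 9; u_9 = 7; u_{10} = 0; u_{11} = 7; u_{12} = 7; u_{13} = 14; u_{14} = 5; u_{15} = 3; u_{16} = 8; u_{17} = 11; u_{18} = 3; u_{19} = 14; u_{20} = 1; u_{21} = 15; u_{22} = 0; u_{23} = 15; u_{24} = 15; u_{25} = 14.
The sequence repeats with period 24.
(415 - 0) mod 24 = 7, so u_{415} = u_7 = 14.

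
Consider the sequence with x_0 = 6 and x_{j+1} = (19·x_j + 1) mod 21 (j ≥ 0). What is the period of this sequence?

Computing terms: x_0 = 6, x_1 = 10, x_2 = 2, x_3 = 18, x_4 = 7, x_5 = 8, x_6 = 6.
The sequence repeats with period 6.

6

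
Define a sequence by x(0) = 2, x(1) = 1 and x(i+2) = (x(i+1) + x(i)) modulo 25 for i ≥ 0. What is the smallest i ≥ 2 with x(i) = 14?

15

Listing terms: x(0) = 2, x(1) = 1, x(2) = 3, x(3) = 4, x(4) = 7, x(5) = 11, x(6) = 18, x(7) = 4, x(8) = 22, x(9) = 1, x(10) = 23, x(11) = 24, x(12) = 22, x(13) = 21, x(14) = 18, x(15) = 14, x(16) = 7, x(17) = 21, x(18) = 3, x(19) = 24, x(20) = 2, x(21) = 1.
The sequence repeats with period 20.
The value 14 first appears (with i ≥ 2) at x(15).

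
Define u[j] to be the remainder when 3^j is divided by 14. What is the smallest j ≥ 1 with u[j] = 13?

3

We have u[0] = 1; u[1] = 3; u[2] = 9; u[3] = 13; u[4] = 11; u[5] = 5; u[6] = 1.
The sequence repeats with period 6.
The value 13 first appears (with j ≥ 1) at u[3].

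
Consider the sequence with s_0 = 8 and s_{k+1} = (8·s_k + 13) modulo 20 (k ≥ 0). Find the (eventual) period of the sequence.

4

s_0 = 8,  s_1 = 17,  s_2 = 9,  s_3 = 5,  s_4 = 13,  s_5 = 17.
Since s_5 = s_1 = 17, the sequence is eventually periodic: after a pre-period of length 1 it cycles with period 4.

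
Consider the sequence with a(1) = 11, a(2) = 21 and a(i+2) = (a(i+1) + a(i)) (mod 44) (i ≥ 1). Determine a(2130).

10

Listing terms: a(1) = 11; a(2) = 21; a(3) = 32; a(4) = 9; a(5) = 41; a(6) = 6; a(7) = 3; a(8) = 9; a(9) = 12; a(10) = 21; a(11) = 33; a(12) = 10; a(13) = 43; a(14) = 9; a(15) = 8; a(16) = 17; a(17) = 25; a(18) = 42; a(19) = 23; a(20) = 21; a(21) = 0; a(22) = 21; a(23) = 21; a(24) = 42; a(25) = 19; a(26) = 17; a(27) = 36; a(28) = 9; a(29) = 1; a(30) = 10; a(31) = 11; a(32) = 21.
Since (a(31), a(32)) = (a(1), a(2)) = (11, 21) (two consecutive terms determine the rest), the sequence is periodic with period 30.
(2130 - 1) mod 30 = 29, so a(2130) = a(30) = 10.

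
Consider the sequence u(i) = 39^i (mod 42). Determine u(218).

We have u(0) = 1; u(1) = 39; u(2) = 9; u(3) = 15; u(4) = 39.
Since u(4) = u(1) = 39, the sequence is eventually periodic: after a pre-period of length 1 it cycles with period 3.
For i ≥ 1, u(i) depends only on (i - 1) mod 3. (218 - 1) mod 3 = 1, so u(218) = u(2) = 9.

9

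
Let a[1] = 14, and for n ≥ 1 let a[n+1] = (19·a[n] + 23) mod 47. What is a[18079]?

a[1] = 14, a[2] = 7, a[3] = 15, a[4] = 26, a[5] = 0, a[6] = 23, a[7] = 37, a[8] = 21, a[9] = 46, a[10] = 4, a[11] = 5, a[12] = 24, a[13] = 9, a[14] = 6, a[15] = 43, a[16] = 41, a[17] = 3, a[18] = 33, a[19] = 39, a[20] = 12, a[21] = 16, a[22] = 45, a[23] = 32, a[24] = 20, a[25] = 27, a[26] = 19, a[27] = 8, a[28] = 34, a[29] = 11, a[30] = 44, a[31] = 13, a[32] = 35, a[33] = 30, a[34] = 29, a[35] = 10, a[36] = 25, a[37] = 28, a[38] = 38, a[39] = 40, a[40] = 31, a[41] = 1, a[42] = 42, a[43] = 22, a[44] = 18, a[45] = 36, a[46] = 2, a[47] = 14.
Since a[47] = a[1] = 14, the sequence is periodic with period 46.
So a[18079] = a[1 + ((18079-1) mod 46)] = a[1] = 14.

14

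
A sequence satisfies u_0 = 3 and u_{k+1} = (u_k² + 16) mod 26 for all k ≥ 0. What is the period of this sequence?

5

u_0 = 3; u_1 = 25; u_2 = 17; u_3 = 19; u_4 = 13; u_5 = 3.
Since u_5 = u_0 = 3, the sequence is periodic with period 5.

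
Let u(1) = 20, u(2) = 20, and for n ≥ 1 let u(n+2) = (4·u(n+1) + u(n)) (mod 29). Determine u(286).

u(1) = 20,  u(2) = 20,  u(3) = 13,  u(4) = 14,  u(5) = 11,  u(6) = 0,  u(7) = 11,  u(8) = 15,  u(9) = 13,  u(10) = 9,  u(11) = 20,  u(12) = 2,  u(13) = 28,  u(14) = 27,  u(15) = 20,  u(16) = 20.
The sequence repeats with period 14.
(286 - 1) mod 14 = 5, so u(286) = u(6) = 0.

0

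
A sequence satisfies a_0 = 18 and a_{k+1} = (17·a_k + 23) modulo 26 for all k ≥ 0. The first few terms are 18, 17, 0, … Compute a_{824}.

0

a_0 = 18,  a_1 = 17,  a_2 = 0,  a_3 = 23,  a_4 = 24,  a_5 = 15,  a_6 = 18.
Since a_6 = a_0 = 18, the sequence is periodic with period 6.
So a_{824} = a_{0 + ((824-0) mod 6)} = a_2 = 0.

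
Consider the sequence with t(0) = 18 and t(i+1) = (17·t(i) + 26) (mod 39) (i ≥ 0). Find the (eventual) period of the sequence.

6

Listing terms: t(0) = 18,  t(1) = 20,  t(2) = 15,  t(3) = 8,  t(4) = 6,  t(5) = 11,  t(6) = 18.
Since t(6) = t(0) = 18, the sequence is periodic with period 6.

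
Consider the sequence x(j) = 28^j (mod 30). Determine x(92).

16

Computing terms: x(0) = 1, x(1) = 28, x(2) = 4, x(3) = 22, x(4) = 16, x(5) = 28.
Since x(5) = x(1) = 28, the sequence is eventually periodic: after a pre-period of length 1 it cycles with period 4.
For j ≥ 1, x(j) depends only on (j - 1) mod 4. (92 - 1) mod 4 = 3, so x(92) = x(4) = 16.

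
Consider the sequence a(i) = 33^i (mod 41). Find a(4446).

Computing terms: a(0) = 1; a(1) = 33; a(2) = 23; a(3) = 21; a(4) = 37; a(5) = 32; a(6) = 31; a(7) = 39; a(8) = 16; a(9) = 36; a(10) = 40; a(11) = 8; a(12) = 18; a(13) = 20; a(14) = 4; a(15) = 9; a(16) = 10; a(17) = 2; a(18) = 25; a(19) = 5; a(20) = 1.
The sequence repeats with period 20.
So a(4446) = a(0 + ((4446-0) mod 20)) = a(6) = 31.

31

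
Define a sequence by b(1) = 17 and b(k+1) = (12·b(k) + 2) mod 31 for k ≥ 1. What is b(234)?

Listing terms: b(1) = 17, b(2) = 20, b(3) = 25, b(4) = 23, b(5) = 30, b(6) = 21, b(7) = 6, b(8) = 12, b(9) = 22, b(10) = 18, b(11) = 1, b(12) = 14, b(13) = 15, b(14) = 27, b(15) = 16, b(16) = 8, b(17) = 5, b(18) = 0, b(19) = 2, b(20) = 26, b(21) = 4, b(22) = 19, b(23) = 13, b(24) = 3, b(25) = 7, b(26) = 24, b(27) = 11, b(28) = 10, b(29) = 29, b(30) = 9, b(31) = 17.
The sequence repeats with period 30.
So b(234) = b(1 + ((234-1) mod 30)) = b(24) = 3.

3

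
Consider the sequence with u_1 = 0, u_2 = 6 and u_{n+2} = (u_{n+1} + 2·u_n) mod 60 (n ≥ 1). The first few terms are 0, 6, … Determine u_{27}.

Computing terms: u_1 = 0; u_2 = 6; u_3 = 6; u_4 = 18; u_5 = 30; u_6 = 6; u_7 = 6.
Since (u_6, u_7) = (u_2, u_3) = (6, 6) (two consecutive terms determine the rest), the sequence is eventually periodic: after a pre-period of length 1 it cycles with period 4.
For n ≥ 2, u_n depends only on (n - 2) mod 4. (27 - 2) mod 4 = 1, so u_{27} = u_3 = 6.

6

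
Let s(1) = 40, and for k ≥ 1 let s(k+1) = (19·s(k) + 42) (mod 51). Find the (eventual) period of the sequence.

Computing terms: s(1) = 40; s(2) = 37; s(3) = 31; s(4) = 19; s(5) = 46; s(6) = 49; s(7) = 4; s(8) = 16; s(9) = 40.
The sequence repeats with period 8.

8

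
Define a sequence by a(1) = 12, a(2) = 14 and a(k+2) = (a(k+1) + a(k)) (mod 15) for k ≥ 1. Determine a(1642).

14

We have a(1) = 12, a(2) = 14, a(3) = 11, a(4) = 10, a(5) = 6, a(6) = 1, a(7) = 7, a(8) = 8, a(9) = 0, a(10) = 8, a(11) = 8, a(12) = 1, a(13) = 9, a(14) = 10, a(15) = 4, a(16) = 14, a(17) = 3, a(18) = 2, a(19) = 5, a(20) = 7, a(21) = 12, a(22) = 4, a(23) = 1, a(24) = 5, a(25) = 6, a(26) = 11, a(27) = 2, a(28) = 13, a(29) = 0, a(30) = 13, a(31) = 13, a(32) = 11, a(33) = 9, a(34) = 5, a(35) = 14, a(36) = 4, a(37) = 3, a(38) = 7, a(39) = 10, a(40) = 2, a(41) = 12, a(42) = 14.
The sequence repeats with period 40.
So a(1642) = a(1 + ((1642-1) mod 40)) = a(2) = 14.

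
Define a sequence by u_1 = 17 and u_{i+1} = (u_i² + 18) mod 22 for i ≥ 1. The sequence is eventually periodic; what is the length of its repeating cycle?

Computing terms: u_1 = 17; u_2 = 21; u_3 = 19; u_4 = 5; u_5 = 21.
Since u_5 = u_2 = 21, the sequence is eventually periodic: after a pre-period of length 1 it cycles with period 3.

3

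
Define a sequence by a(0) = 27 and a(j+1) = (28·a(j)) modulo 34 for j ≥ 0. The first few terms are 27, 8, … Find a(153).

Listing terms: a(0) = 27, a(1) = 8, a(2) = 20, a(3) = 16, a(4) = 6, a(5) = 32, a(6) = 12, a(7) = 30, a(8) = 24, a(9) = 26, a(10) = 14, a(11) = 18, a(12) = 28, a(13) = 2, a(14) = 22, a(15) = 4, a(16) = 10, a(17) = 8.
Since a(17) = a(1) = 8, the sequence is eventually periodic: after a pre-period of length 1 it cycles with period 16.
For j ≥ 1, a(j) depends only on (j - 1) mod 16. (153 - 1) mod 16 = 8, so a(153) = a(9) = 26.

26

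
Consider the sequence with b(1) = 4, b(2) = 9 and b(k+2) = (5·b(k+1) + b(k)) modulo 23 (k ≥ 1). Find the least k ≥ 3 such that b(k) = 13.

b(1) = 4; b(2) = 9; b(3) = 3; b(4) = 1; b(5) = 8; b(6) = 18; b(7) = 6; b(8) = 2; b(9) = 16; b(10) = 13; b(11) = 12; b(12) = 4; b(13) = 9.
The sequence repeats with period 11.
The value 13 first appears (with k ≥ 3) at b(10).

10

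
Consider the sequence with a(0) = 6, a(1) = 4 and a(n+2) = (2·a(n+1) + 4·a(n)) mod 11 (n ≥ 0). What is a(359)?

9

We have a(0) = 6, a(1) = 4, a(2) = 10, a(3) = 3, a(4) = 2, a(5) = 5, a(6) = 7, a(7) = 1, a(8) = 8, a(9) = 9, a(10) = 6, a(11) = 4.
The sequence repeats with period 10.
So a(359) = a(0 + ((359-0) mod 10)) = a(9) = 9.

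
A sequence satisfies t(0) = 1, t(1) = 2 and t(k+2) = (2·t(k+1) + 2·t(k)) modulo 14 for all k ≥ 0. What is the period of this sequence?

We have t(0) = 1, t(1) = 2, t(2) = 6, t(3) = 2, t(4) = 2, t(5) = 8, t(6) = 6, t(7) = 0, t(8) = 12, t(9) = 10, t(10) = 2, t(11) = 10, t(12) = 10, t(13) = 12, t(14) = 2, t(15) = 0, t(16) = 4, t(17) = 8, t(18) = 10, t(19) = 8, t(20) = 8, t(21) = 4, t(22) = 10, t(23) = 0, t(24) = 6, t(25) = 12, t(26) = 8, t(27) = 12, t(28) = 12, t(29) = 6, t(30) = 8, t(31) = 0, t(32) = 2, t(33) = 4, t(34) = 12, t(35) = 4, t(36) = 4, t(37) = 2, t(38) = 12, t(39) = 0, t(40) = 10, t(41) = 6, t(42) = 4, t(43) = 6, t(44) = 6, t(45) = 10, t(46) = 4, t(47) = 0, t(48) = 8, t(49) = 2, t(50) = 6.
Since (t(49), t(50)) = (t(1), t(2)) = (2, 6) (two consecutive terms determine the rest), the sequence is eventually periodic: after a pre-period of length 1 it cycles with period 48.

48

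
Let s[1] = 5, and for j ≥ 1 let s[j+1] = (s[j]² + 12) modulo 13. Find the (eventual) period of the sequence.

We have s[1] = 5,  s[2] = 11,  s[3] = 3,  s[4] = 8,  s[5] = 11.
Since s[5] = s[2] = 11, the sequence is eventually periodic: after a pre-period of length 1 it cycles with period 3.

3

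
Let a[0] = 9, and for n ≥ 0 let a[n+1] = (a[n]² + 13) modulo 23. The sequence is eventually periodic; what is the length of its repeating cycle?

Computing terms: a[0] = 9, a[1] = 2, a[2] = 17, a[3] = 3, a[4] = 22, a[5] = 14, a[6] = 2.
Since a[6] = a[1] = 2, the sequence is eventually periodic: after a pre-period of length 1 it cycles with period 5.

5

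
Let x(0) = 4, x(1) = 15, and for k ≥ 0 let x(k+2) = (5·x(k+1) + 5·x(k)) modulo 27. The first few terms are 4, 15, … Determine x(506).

23

x(0) = 4; x(1) = 15; x(2) = 14; x(3) = 10; x(4) = 12; x(5) = 2; x(6) = 16; x(7) = 9; x(8) = 17; x(9) = 22; x(10) = 6; x(11) = 5; x(12) = 1; x(13) = 3; x(14) = 20; x(15) = 7; x(16) = 0; x(17) = 8; x(18) = 13; x(19) = 24; x(20) = 23; x(21) = 19; x(22) = 21; x(23) = 11; x(24) = 25; x(25) = 18; x(26) = 26; x(27) = 4; x(28) = 15.
The sequence repeats with period 27.
(506 - 0) mod 27 = 20, so x(506) = x(20) = 23.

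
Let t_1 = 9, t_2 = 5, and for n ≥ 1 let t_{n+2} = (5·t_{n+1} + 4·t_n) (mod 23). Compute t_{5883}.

13

We have t_1 = 9, t_2 = 5, t_3 = 15, t_4 = 3, t_5 = 6, t_6 = 19, t_7 = 4, t_8 = 4, t_9 = 13, t_{10} = 12, t_{11} = 20, t_{12} = 10, t_{13} = 15, t_{14} = 0, t_{15} = 14, t_{16} = 1, t_{17} = 15, t_{18} = 10, t_{19} = 18, t_{20} = 15, t_{21} = 9, t_{22} = 13, t_{23} = 9, t_{24} = 5.
Since (t_{23}, t_{24}) = (t_1, t_2) = (9, 5) (two consecutive terms determine the rest), the sequence is periodic with period 22.
(5883 - 1) mod 22 = 8, so t_{5883} = t_9 = 13.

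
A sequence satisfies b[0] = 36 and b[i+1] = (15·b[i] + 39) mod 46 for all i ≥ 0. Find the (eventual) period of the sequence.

22

b[0] = 36,  b[1] = 27,  b[2] = 30,  b[3] = 29,  b[4] = 14,  b[5] = 19,  b[6] = 2,  b[7] = 23,  b[8] = 16,  b[9] = 3,  b[10] = 38,  b[11] = 11,  b[12] = 20,  b[13] = 17,  b[14] = 18,  b[15] = 33,  b[16] = 28,  b[17] = 45,  b[18] = 24,  b[19] = 31,  b[20] = 44,  b[21] = 9,  b[22] = 36.
Since b[22] = b[0] = 36, the sequence is periodic with period 22.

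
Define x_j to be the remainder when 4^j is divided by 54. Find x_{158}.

52

Listing terms: x_0 = 1, x_1 = 4, x_2 = 16, x_3 = 10, x_4 = 40, x_5 = 52, x_6 = 46, x_7 = 22, x_8 = 34, x_9 = 28, x_{10} = 4.
Since x_{10} = x_1 = 4, the sequence is eventually periodic: after a pre-period of length 1 it cycles with period 9.
For j ≥ 1, x_j depends only on (j - 1) mod 9. (158 - 1) mod 9 = 4, so x_{158} = x_5 = 52.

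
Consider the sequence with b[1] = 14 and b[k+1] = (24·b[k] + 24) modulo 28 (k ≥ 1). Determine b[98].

b[1] = 14, b[2] = 24, b[3] = 12, b[4] = 4, b[5] = 8, b[6] = 20, b[7] = 0, b[8] = 24.
Since b[8] = b[2] = 24, the sequence is eventually periodic: after a pre-period of length 1 it cycles with period 6.
For k ≥ 2, b[k] depends only on (k - 2) mod 6. (98 - 2) mod 6 = 0, so b[98] = b[2] = 24.

24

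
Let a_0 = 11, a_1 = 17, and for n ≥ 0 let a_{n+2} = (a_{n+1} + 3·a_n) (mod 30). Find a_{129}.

Computing terms: a_0 = 11,  a_1 = 17,  a_2 = 20,  a_3 = 11,  a_4 = 11,  a_5 = 14,  a_6 = 17,  a_7 = 29,  a_8 = 20,  a_9 = 17,  a_{10} = 17,  a_{11} = 8,  a_{12} = 29,  a_{13} = 23,  a_{14} = 20,  a_{15} = 29,  a_{16} = 29,  a_{17} = 26,  a_{18} = 23,  a_{19} = 11,  a_{20} = 20,  a_{21} = 23,  a_{22} = 23,  a_{23} = 2,  a_{24} = 11,  a_{25} = 17.
The sequence repeats with period 24.
(129 - 0) mod 24 = 9, so a_{129} = a_9 = 17.

17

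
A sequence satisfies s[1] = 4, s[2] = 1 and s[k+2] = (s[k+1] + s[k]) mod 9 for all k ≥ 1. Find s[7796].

0

Listing terms: s[1] = 4,  s[2] = 1,  s[3] = 5,  s[4] = 6,  s[5] = 2,  s[6] = 8,  s[7] = 1,  s[8] = 0,  s[9] = 1,  s[10] = 1,  s[11] = 2,  s[12] = 3,  s[13] = 5,  s[14] = 8,  s[15] = 4,  s[16] = 3,  s[17] = 7,  s[18] = 1,  s[19] = 8,  s[20] = 0,  s[21] = 8,  s[22] = 8,  s[23] = 7,  s[24] = 6,  s[25] = 4,  s[26] = 1.
The sequence repeats with period 24.
So s[7796] = s[1 + ((7796-1) mod 24)] = s[20] = 0.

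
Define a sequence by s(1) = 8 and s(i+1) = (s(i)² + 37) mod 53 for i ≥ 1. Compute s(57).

Computing terms: s(1) = 8; s(2) = 48; s(3) = 9; s(4) = 12; s(5) = 22; s(6) = 44; s(7) = 12.
Since s(7) = s(4) = 12, the sequence is eventually periodic: after a pre-period of length 3 it cycles with period 3.
For i ≥ 4, s(i) depends only on (i - 4) mod 3. (57 - 4) mod 3 = 2, so s(57) = s(6) = 44.

44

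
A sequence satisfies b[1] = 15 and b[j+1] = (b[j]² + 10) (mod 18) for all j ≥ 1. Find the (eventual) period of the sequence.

3

Listing terms: b[1] = 15; b[2] = 1; b[3] = 11; b[4] = 5; b[5] = 17; b[6] = 11.
Since b[6] = b[3] = 11, the sequence is eventually periodic: after a pre-period of length 2 it cycles with period 3.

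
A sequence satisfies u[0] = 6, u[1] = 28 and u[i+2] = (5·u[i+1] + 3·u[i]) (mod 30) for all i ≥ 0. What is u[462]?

2

We have u[0] = 6; u[1] = 28; u[2] = 8; u[3] = 4; u[4] = 14; u[5] = 22; u[6] = 2; u[7] = 16; u[8] = 26; u[9] = 28; u[10] = 8.
Since (u[9], u[10]) = (u[1], u[2]) = (28, 8) (two consecutive terms determine the rest), the sequence is eventually periodic: after a pre-period of length 1 it cycles with period 8.
For i ≥ 1, u[i] depends only on (i - 1) mod 8. (462 - 1) mod 8 = 5, so u[462] = u[6] = 2.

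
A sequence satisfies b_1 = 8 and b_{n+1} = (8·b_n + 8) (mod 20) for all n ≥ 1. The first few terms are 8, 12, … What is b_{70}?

12

Listing terms: b_1 = 8; b_2 = 12; b_3 = 4; b_4 = 0; b_5 = 8.
Since b_5 = b_1 = 8, the sequence is periodic with period 4.
(70 - 1) mod 4 = 1, so b_{70} = b_2 = 12.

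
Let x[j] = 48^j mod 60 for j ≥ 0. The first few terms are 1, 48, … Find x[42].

24

We have x[0] = 1, x[1] = 48, x[2] = 24, x[3] = 12, x[4] = 36, x[5] = 48.
Since x[5] = x[1] = 48, the sequence is eventually periodic: after a pre-period of length 1 it cycles with period 4.
For j ≥ 1, x[j] depends only on (j - 1) mod 4. (42 - 1) mod 4 = 1, so x[42] = x[2] = 24.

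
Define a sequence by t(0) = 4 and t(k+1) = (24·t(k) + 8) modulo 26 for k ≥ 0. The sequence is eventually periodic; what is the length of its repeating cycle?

12

We have t(0) = 4; t(1) = 0; t(2) = 8; t(3) = 18; t(4) = 24; t(5) = 12; t(6) = 10; t(7) = 14; t(8) = 6; t(9) = 22; t(10) = 16; t(11) = 2; t(12) = 4.
Since t(12) = t(0) = 4, the sequence is periodic with period 12.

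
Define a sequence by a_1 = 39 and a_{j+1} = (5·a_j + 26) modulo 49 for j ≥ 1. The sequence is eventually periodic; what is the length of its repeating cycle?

6

We have a_1 = 39, a_2 = 25, a_3 = 4, a_4 = 46, a_5 = 11, a_6 = 32, a_7 = 39.
The sequence repeats with period 6.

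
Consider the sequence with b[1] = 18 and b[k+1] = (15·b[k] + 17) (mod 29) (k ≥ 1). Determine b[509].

4

Listing terms: b[1] = 18,  b[2] = 26,  b[3] = 1,  b[4] = 3,  b[5] = 4,  b[6] = 19,  b[7] = 12,  b[8] = 23,  b[9] = 14,  b[10] = 24,  b[11] = 0,  b[12] = 17,  b[13] = 11,  b[14] = 8,  b[15] = 21,  b[16] = 13,  b[17] = 9,  b[18] = 7,  b[19] = 6,  b[20] = 20,  b[21] = 27,  b[22] = 16,  b[23] = 25,  b[24] = 15,  b[25] = 10,  b[26] = 22,  b[27] = 28,  b[28] = 2,  b[29] = 18.
Since b[29] = b[1] = 18, the sequence is periodic with period 28.
(509 - 1) mod 28 = 4, so b[509] = b[5] = 4.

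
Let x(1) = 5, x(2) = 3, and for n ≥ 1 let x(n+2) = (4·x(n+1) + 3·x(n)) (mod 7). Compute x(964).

Listing terms: x(1) = 5, x(2) = 3, x(3) = 6, x(4) = 5, x(5) = 3.
Since (x(4), x(5)) = (x(1), x(2)) = (5, 3) (two consecutive terms determine the rest), the sequence is periodic with period 3.
So x(964) = x(1 + ((964-1) mod 3)) = x(1) = 5.

5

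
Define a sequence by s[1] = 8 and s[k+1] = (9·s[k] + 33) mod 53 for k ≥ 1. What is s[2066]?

43

s[1] = 8; s[2] = 52; s[3] = 24; s[4] = 37; s[5] = 48; s[6] = 41; s[7] = 31; s[8] = 47; s[9] = 32; s[10] = 3; s[11] = 7; s[12] = 43; s[13] = 49; s[14] = 50; s[15] = 6; s[16] = 34; s[17] = 21; s[18] = 10; s[19] = 17; s[20] = 27; s[21] = 11; s[22] = 26; s[23] = 2; s[24] = 51; s[25] = 15; s[26] = 9; s[27] = 8.
The sequence repeats with period 26.
So s[2066] = s[1 + ((2066-1) mod 26)] = s[12] = 43.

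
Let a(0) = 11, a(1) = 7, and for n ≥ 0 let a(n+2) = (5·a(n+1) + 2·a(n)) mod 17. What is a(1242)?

Computing terms: a(0) = 11,  a(1) = 7,  a(2) = 6,  a(3) = 10,  a(4) = 11,  a(5) = 7.
Since (a(4), a(5)) = (a(0), a(1)) = (11, 7) (two consecutive terms determine the rest), the sequence is periodic with period 4.
So a(1242) = a(0 + ((1242-0) mod 4)) = a(2) = 6.

6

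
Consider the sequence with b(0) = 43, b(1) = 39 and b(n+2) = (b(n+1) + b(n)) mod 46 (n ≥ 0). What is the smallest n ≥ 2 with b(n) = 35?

We have b(0) = 43, b(1) = 39, b(2) = 36, b(3) = 29, b(4) = 19, b(5) = 2, b(6) = 21, b(7) = 23, b(8) = 44, b(9) = 21, b(10) = 19, b(11) = 40, b(12) = 13, b(13) = 7, b(14) = 20, b(15) = 27, b(16) = 1, b(17) = 28, b(18) = 29, b(19) = 11, b(20) = 40, b(21) = 5, b(22) = 45, b(23) = 4, b(24) = 3, b(25) = 7, b(26) = 10, b(27) = 17, b(28) = 27, b(29) = 44, b(30) = 25, b(31) = 23, b(32) = 2, b(33) = 25, b(34) = 27, b(35) = 6, b(36) = 33, b(37) = 39, b(38) = 26, b(39) = 19, b(40) = 45, b(41) = 18, b(42) = 17, b(43) = 35, b(44) = 6, b(45) = 41, b(46) = 1, b(47) = 42, b(48) = 43, b(49) = 39.
Since (b(48), b(49)) = (b(0), b(1)) = (43, 39) (two consecutive terms determine the rest), the sequence is periodic with period 48.
The value 35 first appears (with n ≥ 2) at b(43).

43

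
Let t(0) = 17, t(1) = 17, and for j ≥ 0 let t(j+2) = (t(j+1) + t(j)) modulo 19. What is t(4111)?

We have t(0) = 17,  t(1) = 17,  t(2) = 15,  t(3) = 13,  t(4) = 9,  t(5) = 3,  t(6) = 12,  t(7) = 15,  t(8) = 8,  t(9) = 4,  t(10) = 12,  t(11) = 16,  t(12) = 9,  t(13) = 6,  t(14) = 15,  t(15) = 2,  t(16) = 17,  t(17) = 0,  t(18) = 17,  t(19) = 17.
Since (t(18), t(19)) = (t(0), t(1)) = (17, 17) (two consecutive terms determine the rest), the sequence is periodic with period 18.
So t(4111) = t(0 + ((4111-0) mod 18)) = t(7) = 15.

15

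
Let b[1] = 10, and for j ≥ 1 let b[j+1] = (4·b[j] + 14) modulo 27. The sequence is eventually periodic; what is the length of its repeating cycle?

27

We have b[1] = 10,  b[2] = 0,  b[3] = 14,  b[4] = 16,  b[5] = 24,  b[6] = 2,  b[7] = 22,  b[8] = 21,  b[9] = 17,  b[10] = 1,  b[11] = 18,  b[12] = 5,  b[13] = 7,  b[14] = 15,  b[15] = 20,  b[16] = 13,  b[17] = 12,  b[18] = 8,  b[19] = 19,  b[20] = 9,  b[21] = 23,  b[22] = 25,  b[23] = 6,  b[24] = 11,  b[25] = 4,  b[26] = 3,  b[27] = 26,  b[28] = 10.
The sequence repeats with period 27.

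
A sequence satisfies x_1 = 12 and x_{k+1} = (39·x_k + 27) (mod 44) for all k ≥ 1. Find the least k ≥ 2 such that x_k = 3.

x_1 = 12; x_2 = 11; x_3 = 16; x_4 = 35; x_5 = 28; x_6 = 19; x_7 = 20; x_8 = 15; x_9 = 40; x_{10} = 3; x_{11} = 12.
The sequence repeats with period 10.
The value 3 first appears (with k ≥ 2) at x_{10}.

10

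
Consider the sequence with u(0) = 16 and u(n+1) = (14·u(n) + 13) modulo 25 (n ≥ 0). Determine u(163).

22

We have u(0) = 16,  u(1) = 12,  u(2) = 6,  u(3) = 22,  u(4) = 21,  u(5) = 7,  u(6) = 11,  u(7) = 17,  u(8) = 1,  u(9) = 2,  u(10) = 16.
The sequence repeats with period 10.
So u(163) = u(0 + ((163-0) mod 10)) = u(3) = 22.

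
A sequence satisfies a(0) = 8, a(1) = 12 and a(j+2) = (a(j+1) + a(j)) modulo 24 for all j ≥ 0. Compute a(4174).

4

Listing terms: a(0) = 8, a(1) = 12, a(2) = 20, a(3) = 8, a(4) = 4, a(5) = 12, a(6) = 16, a(7) = 4, a(8) = 20, a(9) = 0, a(10) = 20, a(11) = 20, a(12) = 16, a(13) = 12, a(14) = 4, a(15) = 16, a(16) = 20, a(17) = 12, a(18) = 8, a(19) = 20, a(20) = 4, a(21) = 0, a(22) = 4, a(23) = 4, a(24) = 8, a(25) = 12.
The sequence repeats with period 24.
(4174 - 0) mod 24 = 22, so a(4174) = a(22) = 4.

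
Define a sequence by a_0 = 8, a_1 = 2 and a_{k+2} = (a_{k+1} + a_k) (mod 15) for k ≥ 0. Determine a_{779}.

Computing terms: a_0 = 8,  a_1 = 2,  a_2 = 10,  a_3 = 12,  a_4 = 7,  a_5 = 4,  a_6 = 11,  a_7 = 0,  a_8 = 11,  a_9 = 11,  a_{10} = 7,  a_{11} = 3,  a_{12} = 10,  a_{13} = 13,  a_{14} = 8,  a_{15} = 6,  a_{16} = 14,  a_{17} = 5,  a_{18} = 4,  a_{19} = 9,  a_{20} = 13,  a_{21} = 7,  a_{22} = 5,  a_{23} = 12,  a_{24} = 2,  a_{25} = 14,  a_{26} = 1,  a_{27} = 0,  a_{28} = 1,  a_{29} = 1,  a_{30} = 2,  a_{31} = 3,  a_{32} = 5,  a_{33} = 8,  a_{34} = 13,  a_{35} = 6,  a_{36} = 4,  a_{37} = 10,  a_{38} = 14,  a_{39} = 9,  a_{40} = 8,  a_{41} = 2.
The sequence repeats with period 40.
(779 - 0) mod 40 = 19, so a_{779} = a_{19} = 9.

9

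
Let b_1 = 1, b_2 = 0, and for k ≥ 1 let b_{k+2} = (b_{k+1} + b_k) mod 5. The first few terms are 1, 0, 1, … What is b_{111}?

b_1 = 1, b_2 = 0, b_3 = 1, b_4 = 1, b_5 = 2, b_6 = 3, b_7 = 0, b_8 = 3, b_9 = 3, b_{10} = 1, b_{11} = 4, b_{12} = 0, b_{13} = 4, b_{14} = 4, b_{15} = 3, b_{16} = 2, b_{17} = 0, b_{18} = 2, b_{19} = 2, b_{20} = 4, b_{21} = 1, b_{22} = 0.
Since (b_{21}, b_{22}) = (b_1, b_2) = (1, 0) (two consecutive terms determine the rest), the sequence is periodic with period 20.
(111 - 1) mod 20 = 10, so b_{111} = b_{11} = 4.

4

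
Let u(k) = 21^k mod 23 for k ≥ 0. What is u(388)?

8

u(0) = 1; u(1) = 21; u(2) = 4; u(3) = 15; u(4) = 16; u(5) = 14; u(6) = 18; u(7) = 10; u(8) = 3; u(9) = 17; u(10) = 12; u(11) = 22; u(12) = 2; u(13) = 19; u(14) = 8; u(15) = 7; u(16) = 9; u(17) = 5; u(18) = 13; u(19) = 20; u(20) = 6; u(21) = 11; u(22) = 1.
The sequence repeats with period 22.
So u(388) = u(0 + ((388-0) mod 22)) = u(14) = 8.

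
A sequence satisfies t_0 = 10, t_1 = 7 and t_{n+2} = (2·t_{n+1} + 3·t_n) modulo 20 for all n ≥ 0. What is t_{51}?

9

Listing terms: t_0 = 10,  t_1 = 7,  t_2 = 4,  t_3 = 9,  t_4 = 10,  t_5 = 7.
The sequence repeats with period 4.
(51 - 0) mod 4 = 3, so t_{51} = t_3 = 9.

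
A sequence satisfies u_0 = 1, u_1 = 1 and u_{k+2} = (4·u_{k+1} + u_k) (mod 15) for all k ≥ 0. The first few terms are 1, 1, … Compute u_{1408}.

7

u_0 = 1,  u_1 = 1,  u_2 = 5,  u_3 = 6,  u_4 = 14,  u_5 = 2,  u_6 = 7,  u_7 = 0,  u_8 = 7,  u_9 = 13,  u_{10} = 14,  u_{11} = 9,  u_{12} = 5,  u_{13} = 14,  u_{14} = 1,  u_{15} = 3,  u_{16} = 13,  u_{17} = 10,  u_{18} = 8,  u_{19} = 12,  u_{20} = 11,  u_{21} = 11,  u_{22} = 10,  u_{23} = 6,  u_{24} = 4,  u_{25} = 7,  u_{26} = 2,  u_{27} = 0,  u_{28} = 2,  u_{29} = 8,  u_{30} = 4,  u_{31} = 9,  u_{32} = 10,  u_{33} = 4,  u_{34} = 11,  u_{35} = 3,  u_{36} = 8,  u_{37} = 5,  u_{38} = 13,  u_{39} = 12,  u_{40} = 1,  u_{41} = 1.
The sequence repeats with period 40.
(1408 - 0) mod 40 = 8, so u_{1408} = u_8 = 7.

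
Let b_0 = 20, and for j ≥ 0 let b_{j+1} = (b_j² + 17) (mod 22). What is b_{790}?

Listing terms: b_0 = 20,  b_1 = 21,  b_2 = 18,  b_3 = 11,  b_4 = 6,  b_5 = 9,  b_6 = 10,  b_7 = 7,  b_8 = 0,  b_9 = 17,  b_{10} = 20.
Since b_{10} = b_0 = 20, the sequence is periodic with period 10.
(790 - 0) mod 10 = 0, so b_{790} = b_0 = 20.

20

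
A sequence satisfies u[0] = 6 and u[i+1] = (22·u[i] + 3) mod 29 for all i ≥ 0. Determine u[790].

25

Computing terms: u[0] = 6, u[1] = 19, u[2] = 15, u[3] = 14, u[4] = 21, u[5] = 1, u[6] = 25, u[7] = 2, u[8] = 18, u[9] = 22, u[10] = 23, u[11] = 16, u[12] = 7, u[13] = 12, u[14] = 6.
The sequence repeats with period 14.
So u[790] = u[0 + ((790-0) mod 14)] = u[6] = 25.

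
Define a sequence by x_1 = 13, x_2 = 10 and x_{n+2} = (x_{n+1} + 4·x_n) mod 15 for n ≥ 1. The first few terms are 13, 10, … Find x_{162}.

Computing terms: x_1 = 13,  x_2 = 10,  x_3 = 2,  x_4 = 12,  x_5 = 5,  x_6 = 8,  x_7 = 13,  x_8 = 0,  x_9 = 7,  x_{10} = 7,  x_{11} = 5,  x_{12} = 3,  x_{13} = 8,  x_{14} = 5,  x_{15} = 7,  x_{16} = 12,  x_{17} = 10,  x_{18} = 13,  x_{19} = 8,  x_{20} = 0,  x_{21} = 2,  x_{22} = 2,  x_{23} = 10,  x_{24} = 3,  x_{25} = 13,  x_{26} = 10.
Since (x_{25}, x_{26}) = (x_1, x_2) = (13, 10) (two consecutive terms determine the rest), the sequence is periodic with period 24.
So x_{162} = x_{1 + ((162-1) mod 24)} = x_{18} = 13.

13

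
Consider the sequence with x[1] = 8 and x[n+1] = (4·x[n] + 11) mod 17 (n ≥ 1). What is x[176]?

12

We have x[1] = 8; x[2] = 9; x[3] = 13; x[4] = 12; x[5] = 8.
Since x[5] = x[1] = 8, the sequence is periodic with period 4.
(176 - 1) mod 4 = 3, so x[176] = x[4] = 12.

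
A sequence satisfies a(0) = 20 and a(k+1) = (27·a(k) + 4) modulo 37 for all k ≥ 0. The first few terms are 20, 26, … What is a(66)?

20

Computing terms: a(0) = 20,  a(1) = 26,  a(2) = 3,  a(3) = 11,  a(4) = 5,  a(5) = 28,  a(6) = 20.
Since a(6) = a(0) = 20, the sequence is periodic with period 6.
(66 - 0) mod 6 = 0, so a(66) = a(0) = 20.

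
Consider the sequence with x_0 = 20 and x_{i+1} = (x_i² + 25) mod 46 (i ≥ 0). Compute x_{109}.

We have x_0 = 20, x_1 = 11, x_2 = 8, x_3 = 43, x_4 = 34, x_5 = 31, x_6 = 20.
The sequence repeats with period 6.
So x_{109} = x_{0 + ((109-0) mod 6)} = x_1 = 11.

11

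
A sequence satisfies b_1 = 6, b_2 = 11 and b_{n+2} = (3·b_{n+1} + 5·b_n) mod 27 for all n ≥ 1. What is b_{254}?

11

Listing terms: b_1 = 6,  b_2 = 11,  b_3 = 9,  b_4 = 1,  b_5 = 21,  b_6 = 14,  b_7 = 12,  b_8 = 25,  b_9 = 0,  b_{10} = 17,  b_{11} = 24,  b_{12} = 22,  b_{13} = 24,  b_{14} = 20,  b_{15} = 18,  b_{16} = 19,  b_{17} = 12,  b_{18} = 23,  b_{19} = 21,  b_{20} = 16,  b_{21} = 18,  b_{22} = 26,  b_{23} = 6,  b_{24} = 13,  b_{25} = 15,  b_{26} = 2,  b_{27} = 0,  b_{28} = 10,  b_{29} = 3,  b_{30} = 5,  b_{31} = 3,  b_{32} = 7,  b_{33} = 9,  b_{34} = 8,  b_{35} = 15,  b_{36} = 4,  b_{37} = 6,  b_{38} = 11.
The sequence repeats with period 36.
So b_{254} = b_{1 + ((254-1) mod 36)} = b_2 = 11.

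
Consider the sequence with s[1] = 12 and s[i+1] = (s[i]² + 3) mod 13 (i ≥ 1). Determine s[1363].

6

Computing terms: s[1] = 12, s[2] = 4, s[3] = 6, s[4] = 0, s[5] = 3, s[6] = 12.
Since s[6] = s[1] = 12, the sequence is periodic with period 5.
So s[1363] = s[1 + ((1363-1) mod 5)] = s[3] = 6.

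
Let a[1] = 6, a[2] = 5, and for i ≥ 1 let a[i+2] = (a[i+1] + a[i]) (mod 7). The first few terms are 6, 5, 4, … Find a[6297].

1

Computing terms: a[1] = 6; a[2] = 5; a[3] = 4; a[4] = 2; a[5] = 6; a[6] = 1; a[7] = 0; a[8] = 1; a[9] = 1; a[10] = 2; a[11] = 3; a[12] = 5; a[13] = 1; a[14] = 6; a[15] = 0; a[16] = 6; a[17] = 6; a[18] = 5.
The sequence repeats with period 16.
(6297 - 1) mod 16 = 8, so a[6297] = a[9] = 1.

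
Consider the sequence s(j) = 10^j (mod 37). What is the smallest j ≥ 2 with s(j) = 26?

2

s(1) = 10, s(2) = 26, s(3) = 1, s(4) = 10.
The sequence repeats with period 3.
The value 26 first appears (with j ≥ 2) at s(2).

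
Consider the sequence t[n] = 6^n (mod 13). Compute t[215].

t[0] = 1; t[1] = 6; t[2] = 10; t[3] = 8; t[4] = 9; t[5] = 2; t[6] = 12; t[7] = 7; t[8] = 3; t[9] = 5; t[10] = 4; t[11] = 11; t[12] = 1.
Since t[12] = t[0] = 1, the sequence is periodic with period 12.
So t[215] = t[0 + ((215-0) mod 12)] = t[11] = 11.

11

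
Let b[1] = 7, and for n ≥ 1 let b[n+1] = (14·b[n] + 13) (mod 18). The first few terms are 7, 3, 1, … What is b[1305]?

b[1] = 7, b[2] = 3, b[3] = 1, b[4] = 9, b[5] = 13, b[6] = 15, b[7] = 7.
Since b[7] = b[1] = 7, the sequence is periodic with period 6.
(1305 - 1) mod 6 = 2, so b[1305] = b[3] = 1.

1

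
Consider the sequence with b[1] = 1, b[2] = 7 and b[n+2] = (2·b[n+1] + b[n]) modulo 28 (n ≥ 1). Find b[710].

7

Listing terms: b[1] = 1, b[2] = 7, b[3] = 15, b[4] = 9, b[5] = 5, b[6] = 19, b[7] = 15, b[8] = 21, b[9] = 1, b[10] = 23, b[11] = 19, b[12] = 5, b[13] = 1, b[14] = 7.
Since (b[13], b[14]) = (b[1], b[2]) = (1, 7) (two consecutive terms determine the rest), the sequence is periodic with period 12.
So b[710] = b[1 + ((710-1) mod 12)] = b[2] = 7.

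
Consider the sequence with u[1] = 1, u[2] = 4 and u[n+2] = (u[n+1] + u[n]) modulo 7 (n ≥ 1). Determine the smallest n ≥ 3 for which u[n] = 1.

u[1] = 1, u[2] = 4, u[3] = 5, u[4] = 2, u[5] = 0, u[6] = 2, u[7] = 2, u[8] = 4, u[9] = 6, u[10] = 3, u[11] = 2, u[12] = 5, u[13] = 0, u[14] = 5, u[15] = 5, u[16] = 3, u[17] = 1, u[18] = 4.
The sequence repeats with period 16.
The value 1 next appears (with n ≥ 3) at u[17].

17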